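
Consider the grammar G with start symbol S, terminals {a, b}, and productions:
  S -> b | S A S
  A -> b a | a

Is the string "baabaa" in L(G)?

no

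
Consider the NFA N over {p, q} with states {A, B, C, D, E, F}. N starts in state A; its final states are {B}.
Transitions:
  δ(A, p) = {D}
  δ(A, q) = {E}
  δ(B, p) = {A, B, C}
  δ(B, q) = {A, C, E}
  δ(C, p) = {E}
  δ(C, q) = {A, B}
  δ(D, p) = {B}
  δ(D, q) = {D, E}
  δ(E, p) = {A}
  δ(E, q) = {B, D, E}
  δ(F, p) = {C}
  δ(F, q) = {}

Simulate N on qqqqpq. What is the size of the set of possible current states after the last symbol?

5

Start: {A}
read q: {E}
read q: {B, D, E}
read q: {A, B, C, D, E}
read q: {A, B, C, D, E}
read p: {A, B, C, D, E}
read q: {A, B, C, D, E}
Final reachable set {A, B, C, D, E} has 5 states.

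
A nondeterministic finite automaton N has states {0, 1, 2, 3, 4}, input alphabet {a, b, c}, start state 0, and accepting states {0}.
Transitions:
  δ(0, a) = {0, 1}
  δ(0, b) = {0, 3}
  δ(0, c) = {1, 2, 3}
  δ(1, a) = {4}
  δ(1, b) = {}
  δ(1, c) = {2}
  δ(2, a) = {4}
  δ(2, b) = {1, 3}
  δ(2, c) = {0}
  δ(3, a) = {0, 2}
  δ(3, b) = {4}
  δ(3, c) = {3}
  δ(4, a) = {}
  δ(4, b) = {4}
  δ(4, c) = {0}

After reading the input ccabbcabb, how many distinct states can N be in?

3

Start: {0}
read c: {1, 2, 3}
read c: {0, 2, 3}
read a: {0, 1, 2, 4}
read b: {0, 1, 3, 4}
read b: {0, 3, 4}
read c: {0, 1, 2, 3}
read a: {0, 1, 2, 4}
read b: {0, 1, 3, 4}
read b: {0, 3, 4}
Final reachable set {0, 3, 4} has 3 states.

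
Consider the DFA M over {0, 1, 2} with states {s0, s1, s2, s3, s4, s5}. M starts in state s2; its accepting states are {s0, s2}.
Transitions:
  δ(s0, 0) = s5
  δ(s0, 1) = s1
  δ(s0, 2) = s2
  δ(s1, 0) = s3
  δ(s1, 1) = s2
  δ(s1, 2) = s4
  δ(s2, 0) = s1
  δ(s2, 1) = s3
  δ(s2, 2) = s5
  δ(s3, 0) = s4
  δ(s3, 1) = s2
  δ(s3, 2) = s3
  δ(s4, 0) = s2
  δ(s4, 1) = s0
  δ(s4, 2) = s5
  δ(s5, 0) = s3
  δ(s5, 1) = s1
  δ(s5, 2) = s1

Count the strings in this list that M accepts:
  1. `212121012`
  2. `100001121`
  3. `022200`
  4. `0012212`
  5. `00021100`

2

`212121012`: accepted
`100001121`: accepted
`022200`: rejected
`0012212`: rejected
`00021100`: rejected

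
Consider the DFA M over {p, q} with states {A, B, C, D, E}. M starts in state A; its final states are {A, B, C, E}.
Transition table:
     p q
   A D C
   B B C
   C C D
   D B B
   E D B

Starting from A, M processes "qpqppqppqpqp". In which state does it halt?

C

A --q--> C
C --p--> C
C --q--> D
D --p--> B
B --p--> B
B --q--> C
C --p--> C
C --p--> C
C --q--> D
D --p--> B
B --q--> C
C --p--> C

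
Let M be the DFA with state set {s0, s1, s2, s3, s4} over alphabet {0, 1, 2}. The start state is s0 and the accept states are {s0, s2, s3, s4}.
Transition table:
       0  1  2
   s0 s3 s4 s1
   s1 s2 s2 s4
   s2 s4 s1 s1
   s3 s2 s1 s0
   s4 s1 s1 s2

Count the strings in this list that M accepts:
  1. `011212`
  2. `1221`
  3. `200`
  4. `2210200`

3

`011212`: rejected
`1221`: accepted
`200`: accepted
`2210200`: accepted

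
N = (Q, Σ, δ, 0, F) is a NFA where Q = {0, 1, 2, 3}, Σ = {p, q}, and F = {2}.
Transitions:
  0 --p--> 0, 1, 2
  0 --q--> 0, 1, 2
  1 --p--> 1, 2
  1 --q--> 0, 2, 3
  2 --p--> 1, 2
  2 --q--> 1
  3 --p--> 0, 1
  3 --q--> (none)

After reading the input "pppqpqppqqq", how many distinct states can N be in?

4

Start: {0}
read p: {0, 1, 2}
read p: {0, 1, 2}
read p: {0, 1, 2}
read q: {0, 1, 2, 3}
read p: {0, 1, 2}
read q: {0, 1, 2, 3}
read p: {0, 1, 2}
read p: {0, 1, 2}
read q: {0, 1, 2, 3}
read q: {0, 1, 2, 3}
read q: {0, 1, 2, 3}
Final reachable set {0, 1, 2, 3} has 4 states.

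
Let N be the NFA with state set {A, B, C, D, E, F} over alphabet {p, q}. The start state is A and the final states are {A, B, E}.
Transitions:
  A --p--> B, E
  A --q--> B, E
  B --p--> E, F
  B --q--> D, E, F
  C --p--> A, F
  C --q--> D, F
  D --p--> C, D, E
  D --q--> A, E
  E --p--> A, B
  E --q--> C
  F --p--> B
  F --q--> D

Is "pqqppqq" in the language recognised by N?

accepted

Start: {A}
read p: {B, E}
read q: {C, D, E, F}
read q: {A, C, D, E, F}
read p: {A, B, C, D, E, F}
read p: {A, B, C, D, E, F}
read q: {A, B, C, D, E, F}
read q: {A, B, C, D, E, F}
Reachable ∩ accepting = {A, B, E} — nonempty.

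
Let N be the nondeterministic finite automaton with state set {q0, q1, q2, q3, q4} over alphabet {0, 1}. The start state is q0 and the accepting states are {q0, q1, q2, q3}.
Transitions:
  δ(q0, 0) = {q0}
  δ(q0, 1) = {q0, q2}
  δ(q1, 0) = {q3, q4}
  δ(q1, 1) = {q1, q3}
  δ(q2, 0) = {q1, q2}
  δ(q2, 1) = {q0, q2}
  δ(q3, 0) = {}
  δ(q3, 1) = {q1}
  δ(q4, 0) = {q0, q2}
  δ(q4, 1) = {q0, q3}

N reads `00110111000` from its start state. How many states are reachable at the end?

5

Start: {q0}
read 0: {q0}
read 0: {q0}
read 1: {q0, q2}
read 1: {q0, q2}
read 0: {q0, q1, q2}
read 1: {q0, q1, q2, q3}
read 1: {q0, q1, q2, q3}
read 1: {q0, q1, q2, q3}
read 0: {q0, q1, q2, q3, q4}
read 0: {q0, q1, q2, q3, q4}
read 0: {q0, q1, q2, q3, q4}
Final reachable set {q0, q1, q2, q3, q4} has 5 states.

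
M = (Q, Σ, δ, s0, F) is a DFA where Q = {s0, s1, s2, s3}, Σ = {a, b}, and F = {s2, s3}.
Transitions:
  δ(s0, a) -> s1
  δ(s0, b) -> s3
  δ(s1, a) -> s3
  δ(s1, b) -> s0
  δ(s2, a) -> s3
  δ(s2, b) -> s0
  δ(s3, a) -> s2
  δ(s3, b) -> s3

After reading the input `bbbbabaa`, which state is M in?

s3

s0 --b--> s3
s3 --b--> s3
s3 --b--> s3
s3 --b--> s3
s3 --a--> s2
s2 --b--> s0
s0 --a--> s1
s1 --a--> s3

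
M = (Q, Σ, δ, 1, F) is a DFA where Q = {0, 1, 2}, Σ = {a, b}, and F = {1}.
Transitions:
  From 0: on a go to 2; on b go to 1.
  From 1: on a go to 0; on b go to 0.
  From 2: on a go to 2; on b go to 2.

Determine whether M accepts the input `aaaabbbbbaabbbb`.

1 --a--> 0
0 --a--> 2
2 --a--> 2
2 --a--> 2
2 --b--> 2
2 --b--> 2
2 --b--> 2
2 --b--> 2
2 --b--> 2
2 --a--> 2
2 --a--> 2
2 --b--> 2
2 --b--> 2
2 --b--> 2
2 --b--> 2
End in state 2, which is not an accepting state.

rejected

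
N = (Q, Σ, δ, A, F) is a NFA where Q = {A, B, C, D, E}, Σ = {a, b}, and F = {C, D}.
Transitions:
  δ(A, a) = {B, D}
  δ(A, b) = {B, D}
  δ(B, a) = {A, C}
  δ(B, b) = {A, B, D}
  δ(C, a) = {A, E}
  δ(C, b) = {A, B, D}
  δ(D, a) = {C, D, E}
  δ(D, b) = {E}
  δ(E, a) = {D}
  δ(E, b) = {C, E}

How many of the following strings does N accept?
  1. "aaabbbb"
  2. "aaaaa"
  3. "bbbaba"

"aaabbbb": accepted
"aaaaa": accepted
"bbbaba": accepted

3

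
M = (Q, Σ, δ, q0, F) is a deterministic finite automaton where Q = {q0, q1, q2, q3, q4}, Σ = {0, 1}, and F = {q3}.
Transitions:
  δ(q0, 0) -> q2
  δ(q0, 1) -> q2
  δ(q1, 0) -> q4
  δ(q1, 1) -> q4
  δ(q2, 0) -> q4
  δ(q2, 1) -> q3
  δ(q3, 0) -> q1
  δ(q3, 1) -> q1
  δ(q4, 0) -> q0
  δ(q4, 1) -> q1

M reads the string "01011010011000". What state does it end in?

q0 --0--> q2
q2 --1--> q3
q3 --0--> q1
q1 --1--> q4
q4 --1--> q1
q1 --0--> q4
q4 --1--> q1
q1 --0--> q4
q4 --0--> q0
q0 --1--> q2
q2 --1--> q3
q3 --0--> q1
q1 --0--> q4
q4 --0--> q0

q0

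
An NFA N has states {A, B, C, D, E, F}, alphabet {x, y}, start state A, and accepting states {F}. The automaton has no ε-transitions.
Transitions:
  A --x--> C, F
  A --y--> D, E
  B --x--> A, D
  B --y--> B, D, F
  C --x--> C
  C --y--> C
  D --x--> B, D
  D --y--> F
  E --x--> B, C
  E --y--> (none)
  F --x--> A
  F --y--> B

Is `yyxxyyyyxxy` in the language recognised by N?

Start: {A}
read y: {D, E}
read y: {F}
read x: {A}
read x: {C, F}
read y: {B, C}
read y: {B, C, D, F}
read y: {B, C, D, F}
read y: {B, C, D, F}
read x: {A, B, C, D}
read x: {A, B, C, D, F}
read y: {B, C, D, E, F}
Reachable ∩ accepting = {F} — nonempty.

accepted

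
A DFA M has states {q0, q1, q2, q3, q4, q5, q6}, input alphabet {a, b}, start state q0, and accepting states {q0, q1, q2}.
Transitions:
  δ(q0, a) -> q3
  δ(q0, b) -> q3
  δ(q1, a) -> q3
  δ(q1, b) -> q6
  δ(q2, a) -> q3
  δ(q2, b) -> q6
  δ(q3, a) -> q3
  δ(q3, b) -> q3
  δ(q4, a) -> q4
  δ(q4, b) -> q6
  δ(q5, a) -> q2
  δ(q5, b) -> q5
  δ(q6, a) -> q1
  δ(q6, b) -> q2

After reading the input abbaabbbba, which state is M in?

q3

q0 --a--> q3
q3 --b--> q3
q3 --b--> q3
q3 --a--> q3
q3 --a--> q3
q3 --b--> q3
q3 --b--> q3
q3 --b--> q3
q3 --b--> q3
q3 --a--> q3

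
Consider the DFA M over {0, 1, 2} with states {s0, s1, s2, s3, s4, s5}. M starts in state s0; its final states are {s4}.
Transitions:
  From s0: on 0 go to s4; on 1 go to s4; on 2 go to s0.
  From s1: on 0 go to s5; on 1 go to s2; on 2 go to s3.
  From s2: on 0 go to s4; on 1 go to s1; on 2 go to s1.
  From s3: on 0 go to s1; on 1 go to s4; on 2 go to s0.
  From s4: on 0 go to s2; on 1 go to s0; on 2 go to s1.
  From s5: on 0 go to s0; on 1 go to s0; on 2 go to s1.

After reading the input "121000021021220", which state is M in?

s0 --1--> s4
s4 --2--> s1
s1 --1--> s2
s2 --0--> s4
s4 --0--> s2
s2 --0--> s4
s4 --0--> s2
s2 --2--> s1
s1 --1--> s2
s2 --0--> s4
s4 --2--> s1
s1 --1--> s2
s2 --2--> s1
s1 --2--> s3
s3 --0--> s1

s1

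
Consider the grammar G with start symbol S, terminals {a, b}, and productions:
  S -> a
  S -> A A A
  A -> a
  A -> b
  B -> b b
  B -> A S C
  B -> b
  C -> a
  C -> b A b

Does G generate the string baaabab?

no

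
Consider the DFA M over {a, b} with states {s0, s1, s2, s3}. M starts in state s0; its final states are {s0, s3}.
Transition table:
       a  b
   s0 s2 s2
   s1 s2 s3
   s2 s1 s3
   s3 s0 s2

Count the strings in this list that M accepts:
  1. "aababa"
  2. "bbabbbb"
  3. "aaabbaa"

1

"aababa": rejected
"bbabbbb": accepted
"aaabbaa": rejected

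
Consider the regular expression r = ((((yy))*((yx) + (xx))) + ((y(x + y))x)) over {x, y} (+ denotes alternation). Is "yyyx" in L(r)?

The left alternative (((yy))*((yx)+(xx))) matches yyyx.

yes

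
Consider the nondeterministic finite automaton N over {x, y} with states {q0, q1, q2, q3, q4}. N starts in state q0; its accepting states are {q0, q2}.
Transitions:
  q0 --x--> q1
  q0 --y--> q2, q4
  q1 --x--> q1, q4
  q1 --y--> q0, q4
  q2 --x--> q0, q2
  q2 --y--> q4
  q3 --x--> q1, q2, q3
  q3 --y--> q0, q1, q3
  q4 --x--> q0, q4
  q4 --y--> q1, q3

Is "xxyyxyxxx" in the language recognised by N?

Start: {q0}
read x: {q1}
read x: {q1, q4}
read y: {q0, q1, q3, q4}
read y: {q0, q1, q2, q3, q4}
read x: {q0, q1, q2, q3, q4}
read y: {q0, q1, q2, q3, q4}
read x: {q0, q1, q2, q3, q4}
read x: {q0, q1, q2, q3, q4}
read x: {q0, q1, q2, q3, q4}
Reachable ∩ accepting = {q0, q2} — nonempty.

accepted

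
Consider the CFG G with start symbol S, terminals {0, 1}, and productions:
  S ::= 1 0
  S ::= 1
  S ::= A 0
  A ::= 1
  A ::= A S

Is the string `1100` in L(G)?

S ⇒ A0 ⇒ AS0 ⇒ 1S0 ⇒ 1100

yes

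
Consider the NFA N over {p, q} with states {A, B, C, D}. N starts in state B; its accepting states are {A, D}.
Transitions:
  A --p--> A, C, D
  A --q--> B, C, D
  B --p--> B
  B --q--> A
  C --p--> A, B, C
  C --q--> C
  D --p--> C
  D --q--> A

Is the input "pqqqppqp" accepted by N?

Start: {B}
read p: {B}
read q: {A}
read q: {B, C, D}
read q: {A, C}
read p: {A, B, C, D}
read p: {A, B, C, D}
read q: {A, B, C, D}
read p: {A, B, C, D}
Reachable ∩ accepting = {A, D} — nonempty.

accepted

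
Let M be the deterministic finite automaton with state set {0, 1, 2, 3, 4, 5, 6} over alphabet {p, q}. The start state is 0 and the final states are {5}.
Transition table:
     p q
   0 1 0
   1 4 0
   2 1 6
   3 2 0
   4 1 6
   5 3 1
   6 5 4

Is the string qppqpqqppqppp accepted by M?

0 --q--> 0
0 --p--> 1
1 --p--> 4
4 --q--> 6
6 --p--> 5
5 --q--> 1
1 --q--> 0
0 --p--> 1
1 --p--> 4
4 --q--> 6
6 --p--> 5
5 --p--> 3
3 --p--> 2
End in state 2, which is not an accepting state.

rejected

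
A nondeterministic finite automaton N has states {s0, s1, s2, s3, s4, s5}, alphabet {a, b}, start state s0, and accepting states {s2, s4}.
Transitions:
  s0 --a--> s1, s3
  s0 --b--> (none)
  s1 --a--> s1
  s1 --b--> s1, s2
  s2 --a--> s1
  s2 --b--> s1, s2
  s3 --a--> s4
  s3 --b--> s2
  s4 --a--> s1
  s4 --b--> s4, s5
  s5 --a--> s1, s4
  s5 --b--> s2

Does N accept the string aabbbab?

Start: {s0}
read a: {s1, s3}
read a: {s1, s4}
read b: {s1, s2, s4, s5}
read b: {s1, s2, s4, s5}
read b: {s1, s2, s4, s5}
read a: {s1, s4}
read b: {s1, s2, s4, s5}
Reachable ∩ accepting = {s2, s4} — nonempty.

accepted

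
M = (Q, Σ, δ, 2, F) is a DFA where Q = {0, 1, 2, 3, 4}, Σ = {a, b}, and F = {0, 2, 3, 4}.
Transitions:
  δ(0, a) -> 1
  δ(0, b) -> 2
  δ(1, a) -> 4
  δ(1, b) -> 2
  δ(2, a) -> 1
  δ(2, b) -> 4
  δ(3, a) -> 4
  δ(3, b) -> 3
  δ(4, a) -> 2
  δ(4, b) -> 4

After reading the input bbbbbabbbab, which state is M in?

2 --b--> 4
4 --b--> 4
4 --b--> 4
4 --b--> 4
4 --b--> 4
4 --a--> 2
2 --b--> 4
4 --b--> 4
4 --b--> 4
4 --a--> 2
2 --b--> 4

4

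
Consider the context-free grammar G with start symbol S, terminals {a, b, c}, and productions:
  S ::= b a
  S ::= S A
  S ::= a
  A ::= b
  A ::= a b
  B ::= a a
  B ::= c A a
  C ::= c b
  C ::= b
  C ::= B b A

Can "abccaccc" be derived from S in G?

no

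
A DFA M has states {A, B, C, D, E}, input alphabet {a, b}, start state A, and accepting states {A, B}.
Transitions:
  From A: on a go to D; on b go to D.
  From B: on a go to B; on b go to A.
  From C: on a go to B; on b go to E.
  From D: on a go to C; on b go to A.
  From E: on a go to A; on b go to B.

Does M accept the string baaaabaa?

A --b--> D
D --a--> C
C --a--> B
B --a--> B
B --a--> B
B --b--> A
A --a--> D
D --a--> C
End in state C, which is not an accepting state.

rejected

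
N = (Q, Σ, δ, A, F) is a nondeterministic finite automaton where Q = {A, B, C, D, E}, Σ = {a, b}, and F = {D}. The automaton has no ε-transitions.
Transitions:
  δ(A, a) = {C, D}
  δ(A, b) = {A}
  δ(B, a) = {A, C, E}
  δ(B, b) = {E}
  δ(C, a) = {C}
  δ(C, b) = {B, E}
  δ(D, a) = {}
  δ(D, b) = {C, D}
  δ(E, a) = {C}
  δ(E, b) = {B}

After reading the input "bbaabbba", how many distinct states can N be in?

Start: {A}
read b: {A}
read b: {A}
read a: {C, D}
read a: {C}
read b: {B, E}
read b: {B, E}
read b: {B, E}
read a: {A, C, E}
Final reachable set {A, C, E} has 3 states.

3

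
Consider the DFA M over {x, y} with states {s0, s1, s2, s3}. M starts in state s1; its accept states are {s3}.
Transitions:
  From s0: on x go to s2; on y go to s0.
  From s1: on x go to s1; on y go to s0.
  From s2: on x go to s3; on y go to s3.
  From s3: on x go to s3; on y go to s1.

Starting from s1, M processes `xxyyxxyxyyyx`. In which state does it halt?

s2

s1 --x--> s1
s1 --x--> s1
s1 --y--> s0
s0 --y--> s0
s0 --x--> s2
s2 --x--> s3
s3 --y--> s1
s1 --x--> s1
s1 --y--> s0
s0 --y--> s0
s0 --y--> s0
s0 --x--> s2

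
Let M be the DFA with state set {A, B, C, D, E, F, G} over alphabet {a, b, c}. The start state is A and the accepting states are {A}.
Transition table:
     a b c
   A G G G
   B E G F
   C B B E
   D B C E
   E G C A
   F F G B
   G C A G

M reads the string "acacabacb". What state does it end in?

A

A --a--> G
G --c--> G
G --a--> C
C --c--> E
E --a--> G
G --b--> A
A --a--> G
G --c--> G
G --b--> A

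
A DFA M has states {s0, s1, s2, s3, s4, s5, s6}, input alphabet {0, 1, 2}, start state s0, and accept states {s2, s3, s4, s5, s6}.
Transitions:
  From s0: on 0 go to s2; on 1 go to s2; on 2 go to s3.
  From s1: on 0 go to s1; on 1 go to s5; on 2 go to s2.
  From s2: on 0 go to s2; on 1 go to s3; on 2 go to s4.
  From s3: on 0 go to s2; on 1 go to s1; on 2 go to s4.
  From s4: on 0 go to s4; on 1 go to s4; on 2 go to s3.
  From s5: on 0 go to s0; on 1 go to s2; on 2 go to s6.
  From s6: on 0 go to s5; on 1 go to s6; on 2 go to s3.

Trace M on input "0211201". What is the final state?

s3

s0 --0--> s2
s2 --2--> s4
s4 --1--> s4
s4 --1--> s4
s4 --2--> s3
s3 --0--> s2
s2 --1--> s3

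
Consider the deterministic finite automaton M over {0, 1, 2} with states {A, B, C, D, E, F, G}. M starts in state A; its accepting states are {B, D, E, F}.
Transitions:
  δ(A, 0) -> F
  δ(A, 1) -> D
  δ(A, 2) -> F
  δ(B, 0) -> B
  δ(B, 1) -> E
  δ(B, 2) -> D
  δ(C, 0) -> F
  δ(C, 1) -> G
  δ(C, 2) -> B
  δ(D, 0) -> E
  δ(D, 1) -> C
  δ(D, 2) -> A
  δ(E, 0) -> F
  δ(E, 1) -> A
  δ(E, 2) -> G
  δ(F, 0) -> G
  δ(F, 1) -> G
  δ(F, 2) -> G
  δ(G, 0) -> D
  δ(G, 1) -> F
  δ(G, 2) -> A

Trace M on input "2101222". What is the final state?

A --2--> F
F --1--> G
G --0--> D
D --1--> C
C --2--> B
B --2--> D
D --2--> A

A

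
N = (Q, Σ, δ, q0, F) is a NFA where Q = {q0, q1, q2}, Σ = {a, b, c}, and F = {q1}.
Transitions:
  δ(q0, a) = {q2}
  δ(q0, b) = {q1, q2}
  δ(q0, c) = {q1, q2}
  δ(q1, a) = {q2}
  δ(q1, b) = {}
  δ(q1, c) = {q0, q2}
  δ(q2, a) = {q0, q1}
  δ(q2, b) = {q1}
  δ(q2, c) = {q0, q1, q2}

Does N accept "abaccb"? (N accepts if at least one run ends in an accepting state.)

accepted

Start: {q0}
read a: {q2}
read b: {q1}
read a: {q2}
read c: {q0, q1, q2}
read c: {q0, q1, q2}
read b: {q1, q2}
Reachable ∩ accepting = {q1} — nonempty.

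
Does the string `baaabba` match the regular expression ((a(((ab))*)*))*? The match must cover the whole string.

no

baaabba cannot be split into zero or more pieces each matching (a(((ab))*)*).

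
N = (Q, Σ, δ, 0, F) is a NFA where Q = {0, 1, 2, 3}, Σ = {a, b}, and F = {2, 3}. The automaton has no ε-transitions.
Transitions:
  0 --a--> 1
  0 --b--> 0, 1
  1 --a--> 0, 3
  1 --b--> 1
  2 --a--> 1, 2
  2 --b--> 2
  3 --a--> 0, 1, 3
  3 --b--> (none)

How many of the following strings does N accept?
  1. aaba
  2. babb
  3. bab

aaba: accepted
babb: rejected
bab: rejected

1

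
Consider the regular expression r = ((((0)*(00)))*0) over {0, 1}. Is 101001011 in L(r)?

No split of 101001011 into u·v has (((0)*(00)))* matching u and 0 matching v.

no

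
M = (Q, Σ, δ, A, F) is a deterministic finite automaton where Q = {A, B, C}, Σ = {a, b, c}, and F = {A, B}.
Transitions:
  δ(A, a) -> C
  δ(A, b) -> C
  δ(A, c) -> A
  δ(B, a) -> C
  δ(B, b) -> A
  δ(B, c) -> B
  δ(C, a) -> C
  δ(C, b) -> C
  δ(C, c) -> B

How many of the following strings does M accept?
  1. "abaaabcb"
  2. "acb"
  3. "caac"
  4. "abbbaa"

"abaaabcb": accepted
"acb": accepted
"caac": accepted
"abbbaa": rejected

3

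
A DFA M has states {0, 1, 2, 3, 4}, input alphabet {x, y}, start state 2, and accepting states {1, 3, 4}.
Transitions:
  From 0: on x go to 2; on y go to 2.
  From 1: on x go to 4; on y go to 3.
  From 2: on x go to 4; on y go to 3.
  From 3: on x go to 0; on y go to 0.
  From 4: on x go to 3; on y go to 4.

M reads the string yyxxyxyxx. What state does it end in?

2 --y--> 3
3 --y--> 0
0 --x--> 2
2 --x--> 4
4 --y--> 4
4 --x--> 3
3 --y--> 0
0 --x--> 2
2 --x--> 4

4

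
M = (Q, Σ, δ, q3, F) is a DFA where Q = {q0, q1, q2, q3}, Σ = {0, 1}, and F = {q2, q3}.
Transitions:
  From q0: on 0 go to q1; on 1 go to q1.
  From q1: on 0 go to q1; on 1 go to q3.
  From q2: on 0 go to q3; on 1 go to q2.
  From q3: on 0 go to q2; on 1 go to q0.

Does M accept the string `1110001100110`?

accepted

q3 --1--> q0
q0 --1--> q1
q1 --1--> q3
q3 --0--> q2
q2 --0--> q3
q3 --0--> q2
q2 --1--> q2
q2 --1--> q2
q2 --0--> q3
q3 --0--> q2
q2 --1--> q2
q2 --1--> q2
q2 --0--> q3
End in state q3, which is an accepting state.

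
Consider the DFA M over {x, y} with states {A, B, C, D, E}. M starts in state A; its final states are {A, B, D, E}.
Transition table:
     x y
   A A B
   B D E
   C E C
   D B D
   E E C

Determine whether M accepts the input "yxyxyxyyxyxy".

A --y--> B
B --x--> D
D --y--> D
D --x--> B
B --y--> E
E --x--> E
E --y--> C
C --y--> C
C --x--> E
E --y--> C
C --x--> E
E --y--> C
End in state C, which is not an accepting state.

rejected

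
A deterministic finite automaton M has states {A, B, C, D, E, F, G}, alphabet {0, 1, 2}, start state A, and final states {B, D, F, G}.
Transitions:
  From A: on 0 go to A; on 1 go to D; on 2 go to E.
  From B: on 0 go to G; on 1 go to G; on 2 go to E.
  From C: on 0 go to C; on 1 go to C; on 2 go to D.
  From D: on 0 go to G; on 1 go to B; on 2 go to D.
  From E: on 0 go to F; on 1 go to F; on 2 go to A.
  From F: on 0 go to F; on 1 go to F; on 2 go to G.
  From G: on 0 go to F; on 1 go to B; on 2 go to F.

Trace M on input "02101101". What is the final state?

A --0--> A
A --2--> E
E --1--> F
F --0--> F
F --1--> F
F --1--> F
F --0--> F
F --1--> F

F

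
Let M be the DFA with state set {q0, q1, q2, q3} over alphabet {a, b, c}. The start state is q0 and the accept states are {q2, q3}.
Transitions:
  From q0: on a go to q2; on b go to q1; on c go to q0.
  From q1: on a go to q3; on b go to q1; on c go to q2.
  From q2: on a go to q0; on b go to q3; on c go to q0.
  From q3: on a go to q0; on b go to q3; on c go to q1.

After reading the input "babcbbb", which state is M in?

q0 --b--> q1
q1 --a--> q3
q3 --b--> q3
q3 --c--> q1
q1 --b--> q1
q1 --b--> q1
q1 --b--> q1

q1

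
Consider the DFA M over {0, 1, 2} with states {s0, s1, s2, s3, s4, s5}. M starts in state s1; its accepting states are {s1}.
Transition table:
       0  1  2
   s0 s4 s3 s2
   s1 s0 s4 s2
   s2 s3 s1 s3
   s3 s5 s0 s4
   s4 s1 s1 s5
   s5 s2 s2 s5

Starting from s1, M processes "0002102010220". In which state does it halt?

s1 --0--> s0
s0 --0--> s4
s4 --0--> s1
s1 --2--> s2
s2 --1--> s1
s1 --0--> s0
s0 --2--> s2
s2 --0--> s3
s3 --1--> s0
s0 --0--> s4
s4 --2--> s5
s5 --2--> s5
s5 --0--> s2

s2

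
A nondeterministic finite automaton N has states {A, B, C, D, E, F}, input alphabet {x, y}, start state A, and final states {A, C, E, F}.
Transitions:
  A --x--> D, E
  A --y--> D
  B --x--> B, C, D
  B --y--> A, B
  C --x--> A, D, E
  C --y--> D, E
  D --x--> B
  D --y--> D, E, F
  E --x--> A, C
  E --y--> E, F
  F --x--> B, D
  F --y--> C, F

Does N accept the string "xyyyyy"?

accepted

Start: {A}
read x: {D, E}
read y: {D, E, F}
read y: {C, D, E, F}
read y: {C, D, E, F}
read y: {C, D, E, F}
read y: {C, D, E, F}
Reachable ∩ accepting = {C, E, F} — nonempty.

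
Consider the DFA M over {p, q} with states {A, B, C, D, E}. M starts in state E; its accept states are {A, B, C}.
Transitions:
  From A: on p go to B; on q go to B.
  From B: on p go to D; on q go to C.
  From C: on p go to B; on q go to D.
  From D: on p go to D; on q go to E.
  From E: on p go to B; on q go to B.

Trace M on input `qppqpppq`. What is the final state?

E --q--> B
B --p--> D
D --p--> D
D --q--> E
E --p--> B
B --p--> D
D --p--> D
D --q--> E

E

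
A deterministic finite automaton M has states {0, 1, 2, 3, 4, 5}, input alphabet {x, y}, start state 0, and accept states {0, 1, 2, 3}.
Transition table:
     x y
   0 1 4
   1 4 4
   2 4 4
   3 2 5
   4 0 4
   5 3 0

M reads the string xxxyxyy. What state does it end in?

0 --x--> 1
1 --x--> 4
4 --x--> 0
0 --y--> 4
4 --x--> 0
0 --y--> 4
4 --y--> 4

4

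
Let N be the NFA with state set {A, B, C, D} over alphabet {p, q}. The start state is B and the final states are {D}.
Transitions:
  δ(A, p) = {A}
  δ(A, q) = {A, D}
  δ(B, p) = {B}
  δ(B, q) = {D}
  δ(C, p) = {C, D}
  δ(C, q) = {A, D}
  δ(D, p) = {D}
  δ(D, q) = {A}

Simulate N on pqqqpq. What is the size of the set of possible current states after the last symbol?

Start: {B}
read p: {B}
read q: {D}
read q: {A}
read q: {A, D}
read p: {A, D}
read q: {A, D}
Final reachable set {A, D} has 2 states.

2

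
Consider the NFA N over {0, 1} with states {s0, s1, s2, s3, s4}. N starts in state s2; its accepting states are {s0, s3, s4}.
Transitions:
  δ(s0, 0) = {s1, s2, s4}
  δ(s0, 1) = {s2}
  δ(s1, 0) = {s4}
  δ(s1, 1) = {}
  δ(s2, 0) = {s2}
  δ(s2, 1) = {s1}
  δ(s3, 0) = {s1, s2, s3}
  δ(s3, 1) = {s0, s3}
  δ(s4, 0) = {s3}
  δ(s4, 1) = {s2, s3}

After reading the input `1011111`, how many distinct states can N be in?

4

Start: {s2}
read 1: {s1}
read 0: {s4}
read 1: {s2, s3}
read 1: {s0, s1, s3}
read 1: {s0, s2, s3}
read 1: {s0, s1, s2, s3}
read 1: {s0, s1, s2, s3}
Final reachable set {s0, s1, s2, s3} has 4 states.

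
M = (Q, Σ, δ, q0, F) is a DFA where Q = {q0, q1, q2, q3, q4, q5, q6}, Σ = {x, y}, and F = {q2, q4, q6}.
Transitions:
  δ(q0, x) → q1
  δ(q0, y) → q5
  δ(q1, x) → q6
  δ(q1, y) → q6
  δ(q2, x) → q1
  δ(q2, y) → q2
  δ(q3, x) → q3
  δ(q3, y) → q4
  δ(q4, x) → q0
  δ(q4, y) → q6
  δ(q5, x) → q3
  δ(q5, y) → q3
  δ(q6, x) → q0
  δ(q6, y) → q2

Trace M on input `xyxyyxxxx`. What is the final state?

q0 --x--> q1
q1 --y--> q6
q6 --x--> q0
q0 --y--> q5
q5 --y--> q3
q3 --x--> q3
q3 --x--> q3
q3 --x--> q3
q3 --x--> q3

q3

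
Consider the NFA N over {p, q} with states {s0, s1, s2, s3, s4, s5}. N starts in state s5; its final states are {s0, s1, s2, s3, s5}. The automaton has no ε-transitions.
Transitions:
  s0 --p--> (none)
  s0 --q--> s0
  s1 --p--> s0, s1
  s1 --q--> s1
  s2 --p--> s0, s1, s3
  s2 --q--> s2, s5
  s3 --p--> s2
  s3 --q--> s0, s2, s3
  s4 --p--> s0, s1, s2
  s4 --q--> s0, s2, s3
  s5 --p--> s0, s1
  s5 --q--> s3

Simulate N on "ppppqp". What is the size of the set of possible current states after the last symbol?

Start: {s5}
read p: {s0, s1}
read p: {s0, s1}
read p: {s0, s1}
read p: {s0, s1}
read q: {s0, s1}
read p: {s0, s1}
Final reachable set {s0, s1} has 2 states.

2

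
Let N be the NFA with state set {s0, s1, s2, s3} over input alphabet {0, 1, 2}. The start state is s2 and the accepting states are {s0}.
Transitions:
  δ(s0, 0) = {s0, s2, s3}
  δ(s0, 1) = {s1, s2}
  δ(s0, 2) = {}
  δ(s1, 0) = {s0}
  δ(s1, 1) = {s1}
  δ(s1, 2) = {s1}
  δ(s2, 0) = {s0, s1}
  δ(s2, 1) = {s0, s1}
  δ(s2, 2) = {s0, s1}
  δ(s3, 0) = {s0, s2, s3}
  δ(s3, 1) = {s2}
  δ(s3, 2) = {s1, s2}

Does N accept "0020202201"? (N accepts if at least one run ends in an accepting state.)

Start: {s2}
read 0: {s0, s1}
read 0: {s0, s2, s3}
read 2: {s0, s1, s2}
read 0: {s0, s1, s2, s3}
read 2: {s0, s1, s2}
read 0: {s0, s1, s2, s3}
read 2: {s0, s1, s2}
read 2: {s0, s1}
read 0: {s0, s2, s3}
read 1: {s0, s1, s2}
Reachable ∩ accepting = {s0} — nonempty.

accepted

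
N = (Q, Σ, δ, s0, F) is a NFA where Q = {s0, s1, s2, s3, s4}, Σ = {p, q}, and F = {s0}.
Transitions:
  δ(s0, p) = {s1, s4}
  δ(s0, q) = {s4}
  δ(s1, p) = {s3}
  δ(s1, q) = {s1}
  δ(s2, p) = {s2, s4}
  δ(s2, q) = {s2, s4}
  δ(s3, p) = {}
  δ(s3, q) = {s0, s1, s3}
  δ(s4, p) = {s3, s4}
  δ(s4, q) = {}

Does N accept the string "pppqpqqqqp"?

rejected

Start: {s0}
read p: {s1, s4}
read p: {s3, s4}
read p: {s3, s4}
read q: {s0, s1, s3}
read p: {s1, s3, s4}
read q: {s0, s1, s3}
read q: {s0, s1, s3, s4}
read q: {s0, s1, s3, s4}
read q: {s0, s1, s3, s4}
read p: {s1, s3, s4}
Reachable ∩ accepting = {} — empty.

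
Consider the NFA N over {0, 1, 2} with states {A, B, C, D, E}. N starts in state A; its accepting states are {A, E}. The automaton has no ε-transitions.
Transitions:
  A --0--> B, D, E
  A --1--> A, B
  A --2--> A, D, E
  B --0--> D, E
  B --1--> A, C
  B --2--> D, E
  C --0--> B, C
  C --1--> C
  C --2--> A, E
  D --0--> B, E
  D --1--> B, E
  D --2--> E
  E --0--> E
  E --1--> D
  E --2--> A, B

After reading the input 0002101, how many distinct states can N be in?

5

Start: {A}
read 0: {B, D, E}
read 0: {B, D, E}
read 0: {B, D, E}
read 2: {A, B, D, E}
read 1: {A, B, C, D, E}
read 0: {B, C, D, E}
read 1: {A, B, C, D, E}
Final reachable set {A, B, C, D, E} has 5 states.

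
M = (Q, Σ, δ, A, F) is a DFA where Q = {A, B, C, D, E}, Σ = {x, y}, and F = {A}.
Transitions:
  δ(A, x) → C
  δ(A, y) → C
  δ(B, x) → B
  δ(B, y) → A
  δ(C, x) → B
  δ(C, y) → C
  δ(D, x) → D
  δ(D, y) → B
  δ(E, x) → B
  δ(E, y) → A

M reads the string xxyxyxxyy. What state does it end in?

A --x--> C
C --x--> B
B --y--> A
A --x--> C
C --y--> C
C --x--> B
B --x--> B
B --y--> A
A --y--> C

C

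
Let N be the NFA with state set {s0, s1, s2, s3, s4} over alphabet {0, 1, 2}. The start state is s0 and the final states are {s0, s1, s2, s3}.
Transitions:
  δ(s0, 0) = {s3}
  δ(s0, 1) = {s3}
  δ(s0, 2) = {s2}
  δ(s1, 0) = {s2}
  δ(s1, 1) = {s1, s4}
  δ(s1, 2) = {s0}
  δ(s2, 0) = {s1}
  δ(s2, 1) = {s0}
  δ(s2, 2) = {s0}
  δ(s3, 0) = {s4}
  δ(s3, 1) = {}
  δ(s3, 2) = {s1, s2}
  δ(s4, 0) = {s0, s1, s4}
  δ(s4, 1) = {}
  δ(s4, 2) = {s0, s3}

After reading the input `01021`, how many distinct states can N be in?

Start: {s0}
read 0: {s3}
read 1: {}
The reachable set is empty and stays empty for the remaining 3 symbols.
Final reachable set {} has 0 states.

0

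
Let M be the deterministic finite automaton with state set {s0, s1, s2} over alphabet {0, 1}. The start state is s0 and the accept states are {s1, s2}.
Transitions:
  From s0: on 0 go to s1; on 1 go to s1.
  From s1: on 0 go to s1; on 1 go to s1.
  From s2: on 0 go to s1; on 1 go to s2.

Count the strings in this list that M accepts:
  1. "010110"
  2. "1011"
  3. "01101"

"010110": accepted
"1011": accepted
"01101": accepted

3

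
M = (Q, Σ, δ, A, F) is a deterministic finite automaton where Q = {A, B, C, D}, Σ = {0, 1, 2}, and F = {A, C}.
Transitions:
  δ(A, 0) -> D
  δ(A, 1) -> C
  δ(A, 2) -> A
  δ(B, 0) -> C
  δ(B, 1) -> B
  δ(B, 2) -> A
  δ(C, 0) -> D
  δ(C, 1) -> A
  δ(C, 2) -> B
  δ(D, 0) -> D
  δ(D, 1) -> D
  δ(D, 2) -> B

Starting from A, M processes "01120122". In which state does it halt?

A

A --0--> D
D --1--> D
D --1--> D
D --2--> B
B --0--> C
C --1--> A
A --2--> A
A --2--> A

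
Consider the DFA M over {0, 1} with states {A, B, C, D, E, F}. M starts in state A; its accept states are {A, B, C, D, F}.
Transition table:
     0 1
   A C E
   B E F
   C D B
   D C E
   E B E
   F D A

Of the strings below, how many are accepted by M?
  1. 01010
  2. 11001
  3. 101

2

01010: accepted
11001: rejected
101: accepted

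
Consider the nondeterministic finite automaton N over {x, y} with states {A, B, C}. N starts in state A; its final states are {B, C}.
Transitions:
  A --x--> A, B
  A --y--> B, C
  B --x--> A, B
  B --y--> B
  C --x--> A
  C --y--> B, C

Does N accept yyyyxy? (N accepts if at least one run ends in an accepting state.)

accepted

Start: {A}
read y: {B, C}
read y: {B, C}
read y: {B, C}
read y: {B, C}
read x: {A, B}
read y: {B, C}
Reachable ∩ accepting = {B, C} — nonempty.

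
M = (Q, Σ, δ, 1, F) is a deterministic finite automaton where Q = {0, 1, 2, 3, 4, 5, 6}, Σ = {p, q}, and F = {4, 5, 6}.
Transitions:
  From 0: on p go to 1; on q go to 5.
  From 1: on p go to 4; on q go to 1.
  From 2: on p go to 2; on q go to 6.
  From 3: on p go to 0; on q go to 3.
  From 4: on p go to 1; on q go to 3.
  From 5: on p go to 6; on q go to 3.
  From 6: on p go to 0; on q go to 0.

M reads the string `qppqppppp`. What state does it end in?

1 --q--> 1
1 --p--> 4
4 --p--> 1
1 --q--> 1
1 --p--> 4
4 --p--> 1
1 --p--> 4
4 --p--> 1
1 --p--> 4

4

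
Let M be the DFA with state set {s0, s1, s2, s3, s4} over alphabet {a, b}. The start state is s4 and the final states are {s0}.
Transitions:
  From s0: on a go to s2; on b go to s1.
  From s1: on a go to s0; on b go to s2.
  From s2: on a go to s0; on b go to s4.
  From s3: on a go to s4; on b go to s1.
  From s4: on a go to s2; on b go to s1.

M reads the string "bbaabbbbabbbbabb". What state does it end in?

s4 --b--> s1
s1 --b--> s2
s2 --a--> s0
s0 --a--> s2
s2 --b--> s4
s4 --b--> s1
s1 --b--> s2
s2 --b--> s4
s4 --a--> s2
s2 --b--> s4
s4 --b--> s1
s1 --b--> s2
s2 --b--> s4
s4 --a--> s2
s2 --b--> s4
s4 --b--> s1

s1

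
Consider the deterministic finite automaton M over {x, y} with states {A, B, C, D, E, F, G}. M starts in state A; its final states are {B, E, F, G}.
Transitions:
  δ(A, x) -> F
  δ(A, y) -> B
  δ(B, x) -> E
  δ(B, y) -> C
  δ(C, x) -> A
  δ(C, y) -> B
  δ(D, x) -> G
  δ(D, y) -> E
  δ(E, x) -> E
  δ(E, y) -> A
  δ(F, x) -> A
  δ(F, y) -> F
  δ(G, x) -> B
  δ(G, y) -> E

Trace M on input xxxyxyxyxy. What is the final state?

F

A --x--> F
F --x--> A
A --x--> F
F --y--> F
F --x--> A
A --y--> B
B --x--> E
E --y--> A
A --x--> F
F --y--> F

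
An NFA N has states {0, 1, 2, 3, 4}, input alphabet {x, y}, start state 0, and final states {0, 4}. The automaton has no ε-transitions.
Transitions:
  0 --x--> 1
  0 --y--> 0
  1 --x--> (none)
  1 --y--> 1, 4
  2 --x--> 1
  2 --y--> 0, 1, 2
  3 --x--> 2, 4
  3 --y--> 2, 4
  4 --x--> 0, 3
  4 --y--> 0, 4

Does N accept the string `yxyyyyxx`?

accepted

Start: {0}
read y: {0}
read x: {1}
read y: {1, 4}
read y: {0, 1, 4}
read y: {0, 1, 4}
read y: {0, 1, 4}
read x: {0, 1, 3}
read x: {1, 2, 4}
Reachable ∩ accepting = {4} — nonempty.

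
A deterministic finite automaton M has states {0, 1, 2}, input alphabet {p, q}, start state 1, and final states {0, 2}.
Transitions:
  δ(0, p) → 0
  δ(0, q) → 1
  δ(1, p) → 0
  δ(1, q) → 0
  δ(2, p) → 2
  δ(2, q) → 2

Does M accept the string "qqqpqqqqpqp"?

accepted

1 --q--> 0
0 --q--> 1
1 --q--> 0
0 --p--> 0
0 --q--> 1
1 --q--> 0
0 --q--> 1
1 --q--> 0
0 --p--> 0
0 --q--> 1
1 --p--> 0
End in state 0, which is an accepting state.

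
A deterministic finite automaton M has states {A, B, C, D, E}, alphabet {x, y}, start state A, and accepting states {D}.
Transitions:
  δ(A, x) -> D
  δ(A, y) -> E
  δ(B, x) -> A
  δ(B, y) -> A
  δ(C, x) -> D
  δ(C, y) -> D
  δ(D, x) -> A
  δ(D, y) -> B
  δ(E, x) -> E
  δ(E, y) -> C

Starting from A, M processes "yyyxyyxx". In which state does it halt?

A --y--> E
E --y--> C
C --y--> D
D --x--> A
A --y--> E
E --y--> C
C --x--> D
D --x--> A

A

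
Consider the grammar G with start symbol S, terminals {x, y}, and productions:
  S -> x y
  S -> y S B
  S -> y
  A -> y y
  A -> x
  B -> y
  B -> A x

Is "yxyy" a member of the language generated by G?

S ⇒ ySB ⇒ yxyB ⇒ yxyy

yes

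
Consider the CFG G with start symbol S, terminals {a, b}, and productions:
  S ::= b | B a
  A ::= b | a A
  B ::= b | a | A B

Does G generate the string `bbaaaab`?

no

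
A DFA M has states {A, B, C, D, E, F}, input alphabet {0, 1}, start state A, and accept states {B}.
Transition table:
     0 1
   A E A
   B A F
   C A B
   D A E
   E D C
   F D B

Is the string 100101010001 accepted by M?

rejected

A --1--> A
A --0--> E
E --0--> D
D --1--> E
E --0--> D
D --1--> E
E --0--> D
D --1--> E
E --0--> D
D --0--> A
A --0--> E
E --1--> C
End in state C, which is not an accepting state.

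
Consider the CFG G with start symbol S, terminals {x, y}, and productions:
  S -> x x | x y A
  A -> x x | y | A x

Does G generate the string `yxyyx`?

no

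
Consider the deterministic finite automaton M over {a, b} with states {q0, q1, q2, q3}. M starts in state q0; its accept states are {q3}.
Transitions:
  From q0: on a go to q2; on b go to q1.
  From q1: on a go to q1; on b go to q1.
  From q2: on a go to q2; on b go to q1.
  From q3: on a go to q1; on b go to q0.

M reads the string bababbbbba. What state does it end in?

q0 --b--> q1
q1 --a--> q1
q1 --b--> q1
q1 --a--> q1
q1 --b--> q1
q1 --b--> q1
q1 --b--> q1
q1 --b--> q1
q1 --b--> q1
q1 --a--> q1

q1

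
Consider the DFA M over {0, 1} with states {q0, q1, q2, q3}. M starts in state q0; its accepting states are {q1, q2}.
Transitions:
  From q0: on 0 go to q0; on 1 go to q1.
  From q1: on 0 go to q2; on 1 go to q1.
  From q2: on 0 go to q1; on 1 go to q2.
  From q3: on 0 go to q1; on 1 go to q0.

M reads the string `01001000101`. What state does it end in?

q0 --0--> q0
q0 --1--> q1
q1 --0--> q2
q2 --0--> q1
q1 --1--> q1
q1 --0--> q2
q2 --0--> q1
q1 --0--> q2
q2 --1--> q2
q2 --0--> q1
q1 --1--> q1

q1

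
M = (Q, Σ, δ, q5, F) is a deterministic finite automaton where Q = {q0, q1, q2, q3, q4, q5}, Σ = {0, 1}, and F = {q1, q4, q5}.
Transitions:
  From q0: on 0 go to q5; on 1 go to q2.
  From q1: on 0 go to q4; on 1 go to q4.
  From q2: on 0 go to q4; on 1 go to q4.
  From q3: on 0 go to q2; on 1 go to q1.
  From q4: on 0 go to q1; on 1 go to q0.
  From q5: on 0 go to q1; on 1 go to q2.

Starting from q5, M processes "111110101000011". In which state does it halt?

q2

q5 --1--> q2
q2 --1--> q4
q4 --1--> q0
q0 --1--> q2
q2 --1--> q4
q4 --0--> q1
q1 --1--> q4
q4 --0--> q1
q1 --1--> q4
q4 --0--> q1
q1 --0--> q4
q4 --0--> q1
q1 --0--> q4
q4 --1--> q0
q0 --1--> q2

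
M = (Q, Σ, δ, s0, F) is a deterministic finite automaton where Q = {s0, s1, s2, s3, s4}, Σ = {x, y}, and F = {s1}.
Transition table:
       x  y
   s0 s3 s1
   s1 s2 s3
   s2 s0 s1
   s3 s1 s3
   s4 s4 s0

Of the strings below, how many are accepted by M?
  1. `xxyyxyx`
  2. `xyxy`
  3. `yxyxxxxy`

1

`xxyyxyx`: accepted
`xyxy`: rejected
`yxyxxxxy`: rejected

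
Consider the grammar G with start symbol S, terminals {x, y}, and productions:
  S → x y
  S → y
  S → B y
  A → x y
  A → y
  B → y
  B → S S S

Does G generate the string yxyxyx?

no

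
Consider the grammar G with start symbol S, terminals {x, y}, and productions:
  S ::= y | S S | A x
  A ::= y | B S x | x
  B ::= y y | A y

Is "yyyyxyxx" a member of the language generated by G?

S ⇒ Ax ⇒ BSxx ⇒ AySxx ⇒ yySxx ⇒ yySSxx ⇒ yyySxx ⇒ yyySSxx ⇒ yyyAxSxx ⇒ yyyyxSxx ⇒ yyyyxyxx

yes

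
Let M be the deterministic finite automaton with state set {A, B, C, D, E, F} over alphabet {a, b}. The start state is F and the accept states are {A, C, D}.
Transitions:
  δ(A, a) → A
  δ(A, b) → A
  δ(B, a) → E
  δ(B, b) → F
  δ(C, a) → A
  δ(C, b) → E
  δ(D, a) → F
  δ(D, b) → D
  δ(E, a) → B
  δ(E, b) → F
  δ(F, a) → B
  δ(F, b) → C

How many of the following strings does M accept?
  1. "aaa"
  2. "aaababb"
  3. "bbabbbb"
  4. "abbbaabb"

"aaa": rejected
"aaababb": accepted
"bbabbbb": rejected
"abbbaabb": accepted

2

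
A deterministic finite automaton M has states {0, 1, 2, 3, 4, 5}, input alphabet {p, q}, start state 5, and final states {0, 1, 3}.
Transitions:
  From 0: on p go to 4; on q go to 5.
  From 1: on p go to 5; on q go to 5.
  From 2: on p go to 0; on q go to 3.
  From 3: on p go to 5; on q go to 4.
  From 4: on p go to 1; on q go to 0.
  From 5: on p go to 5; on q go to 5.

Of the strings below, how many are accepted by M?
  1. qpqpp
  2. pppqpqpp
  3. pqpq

0

qpqpp: rejected
pppqpqpp: rejected
pqpq: rejected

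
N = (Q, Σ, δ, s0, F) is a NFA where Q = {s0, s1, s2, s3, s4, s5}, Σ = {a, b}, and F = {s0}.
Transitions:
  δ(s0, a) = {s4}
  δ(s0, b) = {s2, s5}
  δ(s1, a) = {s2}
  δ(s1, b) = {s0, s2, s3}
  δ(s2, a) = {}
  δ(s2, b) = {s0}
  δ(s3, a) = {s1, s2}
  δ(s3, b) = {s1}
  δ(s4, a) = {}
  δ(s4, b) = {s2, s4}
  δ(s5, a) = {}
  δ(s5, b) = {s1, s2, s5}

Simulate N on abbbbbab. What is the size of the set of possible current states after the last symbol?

4

Start: {s0}
read a: {s4}
read b: {s2, s4}
read b: {s0, s2, s4}
read b: {s0, s2, s4, s5}
read b: {s0, s1, s2, s4, s5}
read b: {s0, s1, s2, s3, s4, s5}
read a: {s1, s2, s4}
read b: {s0, s2, s3, s4}
Final reachable set {s0, s2, s3, s4} has 4 states.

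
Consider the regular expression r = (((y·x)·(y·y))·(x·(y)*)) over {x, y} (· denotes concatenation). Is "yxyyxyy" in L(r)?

yes

Split as yxyy·xyy: ((y·x)·(y·y)) matches yxyy and (x·(y)*) matches xyy.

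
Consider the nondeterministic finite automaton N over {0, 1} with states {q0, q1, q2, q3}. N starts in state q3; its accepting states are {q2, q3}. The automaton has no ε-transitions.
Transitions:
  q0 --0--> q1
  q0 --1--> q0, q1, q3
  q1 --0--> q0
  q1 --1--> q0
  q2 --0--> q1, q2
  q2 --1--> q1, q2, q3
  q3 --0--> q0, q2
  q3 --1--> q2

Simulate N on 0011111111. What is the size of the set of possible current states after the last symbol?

4

Start: {q3}
read 0: {q0, q2}
read 0: {q1, q2}
read 1: {q0, q1, q2, q3}
read 1: {q0, q1, q2, q3}
read 1: {q0, q1, q2, q3}
read 1: {q0, q1, q2, q3}
read 1: {q0, q1, q2, q3}
read 1: {q0, q1, q2, q3}
read 1: {q0, q1, q2, q3}
read 1: {q0, q1, q2, q3}
Final reachable set {q0, q1, q2, q3} has 4 states.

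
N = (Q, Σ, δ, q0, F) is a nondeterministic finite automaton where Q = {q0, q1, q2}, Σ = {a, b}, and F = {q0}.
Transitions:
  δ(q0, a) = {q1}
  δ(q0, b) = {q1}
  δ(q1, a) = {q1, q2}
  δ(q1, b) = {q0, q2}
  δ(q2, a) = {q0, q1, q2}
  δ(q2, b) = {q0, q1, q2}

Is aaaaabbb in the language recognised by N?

accepted

Start: {q0}
read a: {q1}
read a: {q1, q2}
read a: {q0, q1, q2}
read a: {q0, q1, q2}
read a: {q0, q1, q2}
read b: {q0, q1, q2}
read b: {q0, q1, q2}
read b: {q0, q1, q2}
Reachable ∩ accepting = {q0} — nonempty.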